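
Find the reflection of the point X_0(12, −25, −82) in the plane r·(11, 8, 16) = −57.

With n = (11, 8, 16), the signed offset is (n·X_0 − (-57))/|n|² = -1323/441 = -3.
X_0' = X_0 − 2t·n = (12, −25, −82) − (-6)·(11, 8, 16) = (78, 23, 14).

(78, 23, 14)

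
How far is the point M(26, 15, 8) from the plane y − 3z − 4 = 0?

d = |1·15 + (-3)·8 − 4| / √(0 + 1 + 9) = |-13| / √10 = 13√10/10.

13/√10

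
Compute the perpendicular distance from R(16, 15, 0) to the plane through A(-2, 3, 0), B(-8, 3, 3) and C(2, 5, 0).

AB = (-6, 0, 3) and AC = (4, 2, 0), so a normal is n = AB × AC = (-6, 12, -12).
Then n·(16, 15, 0) - 48 = 36.
|n| = √(36 + 144 + 144) = 18, so the distance is |36|/18 = 2.

2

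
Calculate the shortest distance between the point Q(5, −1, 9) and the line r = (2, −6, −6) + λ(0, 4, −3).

Direction vector d = (0, 4, −3).
AP = (3, 5, 15), and AP × d = (−75, 9, 12).
|AP × d|² = 5850 and |d|² = 25, so the distance is √(5850/25) = √234 = 3√26.

3√26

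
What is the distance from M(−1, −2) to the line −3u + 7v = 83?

47√58/29

The normal to the line is n = (−3, 7) with |n| = √58.
|n·M − 83| = |-11 − 83| = 94, so the distance is 94/√58 = 47√58/29.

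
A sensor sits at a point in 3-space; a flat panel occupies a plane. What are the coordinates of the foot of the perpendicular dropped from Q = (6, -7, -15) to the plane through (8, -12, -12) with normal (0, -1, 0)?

The perpendicular from Q has direction n = (0, -1, 0): r = (6, -7, -15) + t(0, -1, 0).
Substitute into the plane: n·(Q + tn) = 12 gives 7 + 1t = 12, so t = 5.
Foot = (6, -7, -15) + 5·(0, -1, 0) = (6, -12, -15).

(6, -12, -15)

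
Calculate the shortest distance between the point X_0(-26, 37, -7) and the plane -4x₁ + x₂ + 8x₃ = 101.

16/9

Normal vector n = (-4, 1, 8), and n·(-26, 37, -7) - 101 = -16.
|n| = √(16 + 1 + 64) = 9, so the distance is |-16|/9 = 16/9.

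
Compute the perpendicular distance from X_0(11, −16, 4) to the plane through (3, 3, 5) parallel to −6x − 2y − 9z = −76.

Parallel planes share the normal n = (−6, −2, −9); since (3, 3, 5) lies on the plane, its equation is −6x − 2y − 9z = -69.
Then n·(11, −16, 4) − (−69) = −1.
|n| = √(36 + 4 + 81) = 11, so the distance is |-1|/11 = 1/11.

1/11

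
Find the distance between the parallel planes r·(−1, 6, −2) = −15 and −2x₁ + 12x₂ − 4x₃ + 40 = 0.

5/√41

Divide the second equation by 2 to match normals: −x₁ + 6x₂ − 2x₃ = -20.
Both planes have normal n = (−1, 6, −2), |n| = √41. Any point on the first plane is at distance |(-20) − (-15)|/|n| = 5/√41 = 5√41/41 from the second.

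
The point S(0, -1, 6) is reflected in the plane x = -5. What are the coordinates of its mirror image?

n = (1, 0, 0), |n|² = 1, n·S − (-5) = 5, so t = 5/1 = 5.
Foot F = S − 5·n = (-5, -1, 6); the reflection is 2F − S = (-10, -1, 6).

(-10, -1, 6)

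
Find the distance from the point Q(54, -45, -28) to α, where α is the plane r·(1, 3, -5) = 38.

Normal vector n = (1, 3, -5), and n·(54, -45, -28) - 38 = 21.
|n| = √(1 + 9 + 25) = √35, so the distance is |21|/√35 = 21/√35.

3√35/5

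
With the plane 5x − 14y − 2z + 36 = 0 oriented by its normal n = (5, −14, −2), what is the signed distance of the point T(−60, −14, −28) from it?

n·T − (-36) = -12.
|n| = 15, so the signed distance is -12/15 = -4/5.

-4/5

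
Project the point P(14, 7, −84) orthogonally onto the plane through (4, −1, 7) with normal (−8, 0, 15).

n = (−8, 0, 15), |n|² = 289, and n·P − 73 = -1445.
t = -1445/289 = -5, so the foot is P − t·n = (14, 7, −84) − (-5)·(−8, 0, 15) = (−26, 7, −9).

(-26, 7, -9)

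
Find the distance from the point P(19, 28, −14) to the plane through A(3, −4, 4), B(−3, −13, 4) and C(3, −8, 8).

20/√17

AB = (−6, −9, 0) and AC = (0, −4, 4), so a normal is n = AB × AC = (−36, 24, 24).
d = |(-36)·19 + 24·28 + 24·(-14) − (-108)| / √(1296 + 576 + 576) = |-240| / (12√17) = 20/√17.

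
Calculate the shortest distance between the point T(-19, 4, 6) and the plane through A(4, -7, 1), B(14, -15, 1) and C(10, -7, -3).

AB = (10, -8, 0) and AC = (6, 0, -4), so a normal is n = AB × AC = (32, 40, 48).
n = (32, 40, 48); n·P − (-104) = -56; |n| = 8√77; distance = 56/(8√77) = 7/√77.

7/√77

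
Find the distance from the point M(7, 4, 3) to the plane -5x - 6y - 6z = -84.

Normal vector n = (-5, -6, -6), and n·(7, 4, 3) - (-84) = 7.
|n| = √(25 + 36 + 36) = √97, so the distance is |7|/√97 = 7/√97.

7/√97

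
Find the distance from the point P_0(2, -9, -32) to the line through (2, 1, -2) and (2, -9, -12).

10√2

A direction vector is d = (0, -10, -10).
AP = (0, -10, -30); AP·d = 400, |AP|² = 1000, |d|² = 200.
distance² = |AP|² − (AP·d)²/|d|² = 1000 − 160000/200 = 200, so the distance is 10√2.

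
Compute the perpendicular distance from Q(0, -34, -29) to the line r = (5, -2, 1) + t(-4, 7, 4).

√653

Direction vector d = (-4, 7, 4).
AP = (-5, -32, -30), and AP × d = (82, 140, -163).
|AP × d|² = 52893 and |d|² = 81, so the distance is √(52893/81) = √653.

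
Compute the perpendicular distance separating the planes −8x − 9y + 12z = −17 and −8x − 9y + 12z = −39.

22/17

Both planes have normal n = (−8, −9, 12), |n| = 17. Any point on the first plane is at distance |(-39) − (-17)|/|n| = 22/17 from the second.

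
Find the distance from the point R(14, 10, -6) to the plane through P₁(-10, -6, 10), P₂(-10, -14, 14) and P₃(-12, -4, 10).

P₁P₂ = (0, -8, 4) and P₁P₃ = (-2, 2, 0), so a normal is n = P₁P₂ × P₁P₃ = (-8, -8, -16).
n = (-8, -8, -16); n·P − (-32) = -64; |n| = 8√6; distance = 64/(8√6) = 4√6/3.

4√6/3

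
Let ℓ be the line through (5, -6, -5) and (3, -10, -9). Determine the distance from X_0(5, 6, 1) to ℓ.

A direction vector is d = (-2, -4, -4).
AP = (0, 12, 6); AP·d = -72, |AP|² = 180, |d|² = 36.
distance² = |AP|² − (AP·d)²/|d|² = 180 − 5184/36 = 36, so the distance is 6.

6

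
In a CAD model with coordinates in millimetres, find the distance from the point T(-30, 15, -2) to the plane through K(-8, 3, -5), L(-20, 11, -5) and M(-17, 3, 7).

KL = (-12, 8, 0) and KM = (-9, 0, 12), so a normal is n = KL × KM = (96, 144, 72).
Then n·(-30, 15, -2) - (-696) = -168.
|n| = √(9216 + 20736 + 5184) = 24√61, so the distance is |-168|/(24√61) = 7√61/61.

7/√61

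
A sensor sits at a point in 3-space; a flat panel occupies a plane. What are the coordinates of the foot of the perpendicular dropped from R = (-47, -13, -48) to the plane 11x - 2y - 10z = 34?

n = (11, -2, -10), |n|² = 225, and n·R − 34 = -45.
t = -45/225 = -1/5, so the foot is R − t·n = (-47, -13, -48) − (-1/5)·(11, -2, -10) = (-224/5, -67/5, -50).

(-224/5, -67/5, -50)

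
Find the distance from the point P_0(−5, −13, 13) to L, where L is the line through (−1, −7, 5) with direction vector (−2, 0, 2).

2√11

Direction vector d = (−2, 0, 2).
AP = (−4, −6, 8), and AP × d = (−12, −8, −12).
|AP × d|² = 352 and |d|² = 8, so the distance is √(352/8) = √44 = 2√11.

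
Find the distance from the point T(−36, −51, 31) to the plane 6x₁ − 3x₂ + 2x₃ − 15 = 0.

16/7

d = |6·(-36) + (-3)·(-51) + 2·31 − 15| / √(36 + 9 + 4) = |-16| / 7 = 16/7.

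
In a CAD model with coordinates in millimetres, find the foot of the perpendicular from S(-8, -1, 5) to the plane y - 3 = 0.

(-8, 3, 5)

n = (0, 1, 0), |n|² = 1, and n·S − 3 = -4.
t = -4/1 = -4, so the foot is S − t·n = (-8, -1, 5) − (-4)·(0, 1, 0) = (-8, 3, 5).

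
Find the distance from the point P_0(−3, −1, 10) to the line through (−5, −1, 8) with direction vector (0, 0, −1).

2

Direction vector d = (0, 0, −1).
AP = (2, 0, 2); AP·d = -2, |AP|² = 8, |d|² = 1.
distance² = |AP|² − (AP·d)²/|d|² = 8 − 4/1 = 4, so the distance is 2.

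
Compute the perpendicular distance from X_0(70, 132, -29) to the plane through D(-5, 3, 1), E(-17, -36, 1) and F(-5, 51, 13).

1

DE = (-12, -39, 0) and DF = (0, 48, 12), so a normal is n = DE × DF = (-468, 144, -576).
d = |(-468)·70 + 144·132 + (-576)·(-29) − 2196| / √(219024 + 20736 + 331776) = |756| / 756 = 1.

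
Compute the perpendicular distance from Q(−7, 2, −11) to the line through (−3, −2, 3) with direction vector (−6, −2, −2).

Direction vector d = (−6, −2, −2).
AP = (−4, 4, −14); AP·d = 44, |AP|² = 228, |d|² = 44.
distance² = |AP|² − (AP·d)²/|d|² = 228 − 1936/44 = 184, so the distance is 2√46.

2√46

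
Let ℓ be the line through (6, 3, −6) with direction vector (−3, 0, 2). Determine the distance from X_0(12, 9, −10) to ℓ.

Direction vector d = (−3, 0, 2).
AP = (6, 6, −4), and AP × d = (12, 0, 18).
|AP × d|² = 468 and |d|² = 13, so the distance is √(468/13) = √36 = 6.

6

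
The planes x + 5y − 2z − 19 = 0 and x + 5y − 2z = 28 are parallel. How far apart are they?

Both planes have normal n = (1, 5, −2), |n| = √30. Any point on the first plane is at distance |28 − 19|/|n| = 9/√30 from the second.

3√30/10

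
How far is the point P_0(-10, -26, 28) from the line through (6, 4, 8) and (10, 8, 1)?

A direction vector is d = (4, 4, -7).
AP = (-16, -30, 20), and AP × d = (130, -32, 56).
|AP × d|² = 21060 and |d|² = 81, so the distance is √(21060/81) = √260 = 2√65.

2√65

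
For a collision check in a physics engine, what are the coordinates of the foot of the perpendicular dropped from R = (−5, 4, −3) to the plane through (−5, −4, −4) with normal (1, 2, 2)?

(-7, 0, -7)

The perpendicular from R has direction n = (1, 2, 2): r = (−5, 4, −3) + t(1, 2, 2).
Substitute into the plane: n·(R + tn) = -21 gives -3 + 9t = -21, so t = -2.
Foot = (−5, 4, −3) + (-2)·(1, 2, 2) = (−7, 0, −7).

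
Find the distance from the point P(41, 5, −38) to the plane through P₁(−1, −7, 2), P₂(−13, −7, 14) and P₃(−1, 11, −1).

24√73/73

P₁P₂ = (−12, 0, 12) and P₁P₃ = (0, 18, −3), so a normal is n = P₁P₂ × P₁P₃ = (−216, −36, −216).
Then n·(41, 5, −38) − 36 = −864.
|n| = √(46656 + 1296 + 46656) = 36√73, so the distance is |-864|/(36√73) = 24/√73.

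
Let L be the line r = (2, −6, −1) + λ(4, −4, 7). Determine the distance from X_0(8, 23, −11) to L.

√653

Direction vector d = (4, −4, 7).
AP = (6, 29, −10); AP·d = -162, |AP|² = 977, |d|² = 81.
distance² = |AP|² − (AP·d)²/|d|² = 977 − 26244/81 = 653, so the distance is √653.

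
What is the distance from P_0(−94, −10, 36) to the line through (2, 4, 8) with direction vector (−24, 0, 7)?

14

Direction vector d = (−24, 0, 7).
AP = (−96, −14, 28); AP·d = 2500, |AP|² = 10196, |d|² = 625.
distance² = |AP|² − (AP·d)²/|d|² = 10196 − 6250000/625 = 196, so the distance is 14.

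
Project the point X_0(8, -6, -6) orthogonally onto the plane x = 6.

The perpendicular from X_0 has direction n = (1, 0, 0): r = (8, -6, -6) + λ(1, 0, 0).
Substitute into the plane: n·(X_0 + λn) = 6 gives 8 + 1λ = 6, so λ = -2.
Foot = (8, -6, -6) + (-2)·(1, 0, 0) = (6, -6, -6).

(6, -6, -6)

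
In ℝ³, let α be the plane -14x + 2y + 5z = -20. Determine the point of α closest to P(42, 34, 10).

(14, 38, 20)

n = (-14, 2, 5), |n|² = 225, and n·P − (-20) = -450.
t = -450/225 = -2, so the foot is P − t·n = (42, 34, 10) − (-2)·(-14, 2, 5) = (14, 38, 20).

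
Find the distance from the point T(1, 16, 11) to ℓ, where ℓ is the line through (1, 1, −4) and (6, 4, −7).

A direction vector is d = (5, 3, −3).
AP = (0, 15, 15), and AP × d = (−90, 75, −75).
|AP × d|² = 19350 and |d|² = 43, so the distance is √(19350/43) = √450 = 15√2.

15√2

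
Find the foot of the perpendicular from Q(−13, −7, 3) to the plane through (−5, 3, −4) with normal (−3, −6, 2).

(-7, 5, -1)

The perpendicular from Q has direction n = (−3, −6, 2): r = (−13, −7, 3) + t(−3, −6, 2).
Substitute into the plane: n·(Q + tn) = -11 gives 87 + 49t = -11, so t = -2.
Foot = (−13, −7, 3) + (-2)·(−3, −6, 2) = (−7, 5, −1).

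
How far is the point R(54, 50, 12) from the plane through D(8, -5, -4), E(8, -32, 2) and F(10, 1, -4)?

2

DE = (0, -27, 6) and DF = (2, 6, 0), so a normal is n = DE × DF = (-36, 12, 54).
Then n·(54, 50, 12) - (-564) = -132.
|n| = √(1296 + 144 + 2916) = 66, so the distance is |-132|/66 = 2.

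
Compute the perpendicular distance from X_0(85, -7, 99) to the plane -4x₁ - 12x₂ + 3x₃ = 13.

n = (-4, -12, 3); n·P − 13 = 28; |n| = 13; distance = 28/13.

28/13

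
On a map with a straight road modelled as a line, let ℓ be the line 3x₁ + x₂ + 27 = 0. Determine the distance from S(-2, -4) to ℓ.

17/√10

d = |3·(-2) + 1·(-4) − (-27)| / √(9 + 1) = |17|/√10 = 17/√10.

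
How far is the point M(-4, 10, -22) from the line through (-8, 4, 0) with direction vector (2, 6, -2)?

6√10

Direction vector d = (2, 6, -2).
AP = (4, 6, -22), and AP × d = (120, -36, 12).
|AP × d|² = 15840 and |d|² = 44, so the distance is √(15840/44) = √360 = 6√10.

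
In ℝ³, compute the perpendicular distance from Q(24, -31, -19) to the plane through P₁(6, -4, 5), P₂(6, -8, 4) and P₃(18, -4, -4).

P₁P₂ = (0, -4, -1) and P₁P₃ = (12, 0, -9), so a normal is n = P₁P₂ × P₁P₃ = (36, -12, 48).
d = |36·24 + (-12)·(-31) + 48·(-19) − 504| / √(1296 + 144 + 2304) = |-180| / (12√26) = 15/√26.

15√26/26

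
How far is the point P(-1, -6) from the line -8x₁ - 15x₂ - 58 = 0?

40/17

d = |(-8)·(-1) + (-15)·(-6) − 58| / √(64 + 225) = |40|/17 = 40/17.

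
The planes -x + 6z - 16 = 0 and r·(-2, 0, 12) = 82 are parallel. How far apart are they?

Divide the second equation by 2 to match normals: -x + 6z = 41.
With common normal n = (-1, 0, 6) (|n| = √37), the distance is |16 − 41|/|n| = 25/√37.

25√37/37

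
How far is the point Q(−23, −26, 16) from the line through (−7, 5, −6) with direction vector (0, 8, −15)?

√545

Direction vector d = (0, 8, −15).
AP = (−16, −31, 22), and AP × d = (289, −240, −128).
|AP × d|² = 157505 and |d|² = 289, so the distance is √(157505/289) = √545.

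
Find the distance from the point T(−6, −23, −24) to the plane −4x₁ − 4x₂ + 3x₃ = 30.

Normal vector n = (−4, −4, 3), and n·(−6, −23, −24) − 30 = 14.
|n| = √(16 + 16 + 9) = √41, so the distance is |14|/√41 = 14/√41.

14√41/41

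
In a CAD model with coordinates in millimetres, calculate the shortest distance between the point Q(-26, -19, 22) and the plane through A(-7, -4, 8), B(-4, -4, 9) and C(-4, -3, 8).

16√19/19

AB = (3, 0, 1) and AC = (3, 1, 0), so a normal is n = AB × AC = (-1, 3, 3).
d = |(-1)·(-26) + 3·(-19) + 3·22 − 19| / √(1 + 9 + 9) = |16| / √19 = 16/√19.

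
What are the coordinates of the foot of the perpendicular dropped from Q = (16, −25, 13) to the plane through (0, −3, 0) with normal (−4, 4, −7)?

(4, -13, -8)

n = (−4, 4, −7), |n|² = 81, and n·Q − (-12) = -243.
t = -243/81 = -3, so the foot is Q − t·n = (16, −25, 13) − (-3)·(−4, 4, −7) = (4, −13, −8).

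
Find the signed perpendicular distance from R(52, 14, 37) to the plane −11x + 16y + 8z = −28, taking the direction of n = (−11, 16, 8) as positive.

-8/7

n·R − (-28) = -24.
|n| = 21, so the signed distance is -24/21 = -8/7.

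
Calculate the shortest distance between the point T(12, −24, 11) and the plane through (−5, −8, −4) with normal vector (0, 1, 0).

16

The plane has equation n·(r − (−5, −8, −4)) = 0, i.e. n·r = -8.
Then n·(12, −24, 11) − (−8) = −16.
|n| = √(0 + 1 + 0) = 1, so the distance is |-16|/1 = 16.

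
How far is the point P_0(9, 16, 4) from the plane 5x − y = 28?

√26/26

n = (5, −1, 0); n·P − 28 = 1; |n| = √26; distance = 1/√26.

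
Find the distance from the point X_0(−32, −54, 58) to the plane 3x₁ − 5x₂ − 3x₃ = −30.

30√43/43

Normal vector n = (3, −5, −3), and n·(−32, −54, 58) − (−30) = 30.
|n| = √(9 + 25 + 9) = √43, so the distance is |30|/√43 = 30√43/43.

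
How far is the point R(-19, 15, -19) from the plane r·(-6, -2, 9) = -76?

d = |(-6)·(-19) + (-2)·15 + 9·(-19) − (-76)| / √(36 + 4 + 81) = |-11| / 11 = 1.

1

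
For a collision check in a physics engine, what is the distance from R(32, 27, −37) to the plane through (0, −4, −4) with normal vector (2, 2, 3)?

27√17/17

The plane has equation n·(r − (0, −4, −4)) = 0, i.e. n·r = -20.
n = (2, 2, 3); n·P − (-20) = 27; |n| = √17; distance = 27/√17.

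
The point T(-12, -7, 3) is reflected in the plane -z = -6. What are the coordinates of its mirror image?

(-12, -7, 9)

n = (0, 0, -1), |n|² = 1, n·T − (-6) = 3, so t = 3/1 = 3.
Foot F = T − 3·n = (-12, -7, 6); the reflection is 2F − T = (-12, -7, 9).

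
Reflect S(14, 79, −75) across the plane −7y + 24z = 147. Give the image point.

n = (0, −7, 24), |n|² = 625, n·S − 147 = -2500, so t = -2500/625 = -4.
Foot F = S − (-4)·n = (14, 51, 21); the reflection is 2F − S = (14, 23, 117).

(14, 23, 117)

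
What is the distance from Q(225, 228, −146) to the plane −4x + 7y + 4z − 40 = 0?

d = |(-4)·225 + 7·228 + 4·(-146) − 40| / √(16 + 49 + 16) = |72| / 9 = 8.

8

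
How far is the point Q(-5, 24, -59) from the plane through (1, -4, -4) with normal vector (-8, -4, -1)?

1

The plane has equation n·(r − (1, -4, -4)) = 0, i.e. n·r = 12.
Then n·(-5, 24, -59) - 12 = -9.
|n| = √(64 + 16 + 1) = 9, so the distance is |-9|/9 = 1.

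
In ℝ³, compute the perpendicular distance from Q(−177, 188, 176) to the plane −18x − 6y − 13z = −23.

n = (−18, −6, −13); n·P − (-23) = -207; |n| = 23; distance = 207/23 = 9.

9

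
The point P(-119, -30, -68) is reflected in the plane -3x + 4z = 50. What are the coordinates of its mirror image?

With n = (-3, 0, 4), the signed offset is (n·P − 50)/|n|² = 35/25 = 7/5.
P' = P − 2t·n = (-119, -30, -68) − (14/5)·(-3, 0, 4) = (-553/5, -30, -396/5).

(-553/5, -30, -396/5)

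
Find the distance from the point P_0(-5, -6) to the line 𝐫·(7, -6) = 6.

5/√85

The normal to the line is n = (7, -6) with |n| = √85.
|n·P_0 − 6| = |1 − 6| = 5, so the distance is 5/√85 = √85/17.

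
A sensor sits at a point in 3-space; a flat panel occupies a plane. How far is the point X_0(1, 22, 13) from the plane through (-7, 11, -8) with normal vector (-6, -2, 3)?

The plane has equation n·(r − (-7, 11, -8)) = 0, i.e. n·r = -4.
Then n·(1, 22, 13) - (-4) = -7.
|n| = √(36 + 4 + 9) = 7, so the distance is |-7|/7 = 1.

1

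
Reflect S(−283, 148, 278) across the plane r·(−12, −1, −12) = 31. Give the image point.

(-4979/17, 2502/17, 4558/17)

n = (−12, −1, −12), |n|² = 289, n·S − 31 = -119, so t = -119/289 = -7/17.
Foot F = S − (-7/17)·n = (−4895/17, 2509/17, 4642/17); the reflection is 2F − S = (−4979/17, 2502/17, 4558/17).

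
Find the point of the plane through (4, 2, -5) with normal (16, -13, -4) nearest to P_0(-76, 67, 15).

(4, 2, -5)

The perpendicular from P_0 has direction n = (16, -13, -4): r = (-76, 67, 15) + t(16, -13, -4).
Substitute into the plane: n·(P_0 + tn) = 58 gives -2147 + 441t = 58, so t = 5.
Foot = (-76, 67, 15) + 5·(16, -13, -4) = (4, 2, -5).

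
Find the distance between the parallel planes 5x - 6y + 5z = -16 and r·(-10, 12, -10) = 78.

23/√86

Divide the second equation by -2 to match normals: 5x - 6y + 5z = -39.
Both planes have normal n = (5, -6, 5), |n| = √86. Any point on the first plane is at distance |(-39) − (-16)|/|n| = 23/√86 from the second.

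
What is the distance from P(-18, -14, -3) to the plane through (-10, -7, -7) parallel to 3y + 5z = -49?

1/√34

Parallel planes share the normal n = (0, 3, 5); since (-10, -7, -7) lies on the plane, its equation is 3y + 5z = -56.
Then n·(-18, -14, -3) - (-56) = -1.
|n| = √(0 + 9 + 25) = √34, so the distance is |-1|/√34 = 1/√34.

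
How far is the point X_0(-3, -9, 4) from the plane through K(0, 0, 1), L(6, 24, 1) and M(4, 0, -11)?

3/13

KL = (6, 24, 0) and KM = (4, 0, -12), so a normal is n = KL × KM = (-288, 72, -96).
n = (-288, 72, -96); n·P − (-96) = -72; |n| = 312; distance = 72/312 = 3/13.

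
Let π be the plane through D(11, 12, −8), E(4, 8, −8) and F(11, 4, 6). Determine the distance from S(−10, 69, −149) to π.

DE = (−7, −4, 0) and DF = (0, −8, 14), so a normal is n = DE × DF = (−56, 98, 56).
Then n·(−10, 69, −149) − 112 = −1134.
|n| = √(3136 + 9604 + 3136) = 126, so the distance is |-1134|/126 = 9.

9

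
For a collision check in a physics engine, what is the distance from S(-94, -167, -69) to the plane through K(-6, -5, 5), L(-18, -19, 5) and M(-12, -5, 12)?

8

KL = (-12, -14, 0) and KM = (-6, 0, 7), so a normal is n = KL × KM = (-98, 84, -84).
d = |(-98)·(-94) + 84·(-167) + (-84)·(-69) − (-252)| / √(9604 + 7056 + 7056) = |1232| / 154 = 8.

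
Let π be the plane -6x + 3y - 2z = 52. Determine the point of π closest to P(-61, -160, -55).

n = (-6, 3, -2), |n|² = 49, and n·P − 52 = -56.
t = -56/49 = -8/7, so the foot is P − t·n = (-61, -160, -55) − (-8/7)·(-6, 3, -2) = (-475/7, -1096/7, -401/7).

(-475/7, -1096/7, -401/7)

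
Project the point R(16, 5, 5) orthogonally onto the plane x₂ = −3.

(16, -3, 5)

The perpendicular from R has direction n = (0, 1, 0): r = (16, 5, 5) + t(0, 1, 0).
Substitute into the plane: n·(R + tn) = -3 gives 5 + 1t = -3, so t = -8.
Foot = (16, 5, 5) + (-8)·(0, 1, 0) = (16, −3, 5).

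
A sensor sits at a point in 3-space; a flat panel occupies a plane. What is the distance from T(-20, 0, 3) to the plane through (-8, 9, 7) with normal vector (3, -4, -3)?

12/√34

The plane has equation n·(r − (-8, 9, 7)) = 0, i.e. n·r = -81.
Then n·(-20, 0, 3) - (-81) = 12.
|n| = √(9 + 16 + 9) = √34, so the distance is |12|/√34 = 12/√34.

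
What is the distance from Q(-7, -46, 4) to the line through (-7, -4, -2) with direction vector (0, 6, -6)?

18√2

Direction vector d = (0, 6, -6).
AP = (0, -42, 6), and AP × d = (216, 0, 0).
|AP × d|² = 46656 and |d|² = 72, so the distance is √(46656/72) = √648 = 18√2.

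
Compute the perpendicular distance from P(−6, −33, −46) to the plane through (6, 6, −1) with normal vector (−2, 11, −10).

3

The plane has equation n·(r − (6, 6, −1)) = 0, i.e. n·r = 64.
d = |(-2)·(-6) + 11·(-33) + (-10)·(-46) − 64| / √(4 + 121 + 100) = |45| / 15 = 3.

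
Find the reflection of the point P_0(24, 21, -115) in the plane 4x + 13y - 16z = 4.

With n = (4, 13, -16), the signed offset is (n·P_0 − 4)/|n|² = 2205/441 = 5.
P_0' = P_0 − 2t·n = (24, 21, -115) − 10·(4, 13, -16) = (-16, -109, 45).

(-16, -109, 45)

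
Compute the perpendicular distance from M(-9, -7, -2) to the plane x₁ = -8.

Normal vector n = (1, 0, 0), and n·(-9, -7, -2) - (-8) = -1.
|n| = √(1 + 0 + 0) = 1, so the distance is |-1|/1 = 1.

1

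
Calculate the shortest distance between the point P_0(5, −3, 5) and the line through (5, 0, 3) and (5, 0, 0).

A direction vector is d = (0, 0, −3).
AP = (0, −3, 2), and AP × d = (9, 0, 0).
|AP × d|² = 81 and |d|² = 9, so the distance is √(81/9) = √9 = 3.

3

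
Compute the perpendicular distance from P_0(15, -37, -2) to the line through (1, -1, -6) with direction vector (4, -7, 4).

2√53

Direction vector d = (4, -7, 4).
AP = (14, -36, 4); AP·d = 324, |AP|² = 1508, |d|² = 81.
distance² = |AP|² − (AP·d)²/|d|² = 1508 − 104976/81 = 212, so the distance is 2√53.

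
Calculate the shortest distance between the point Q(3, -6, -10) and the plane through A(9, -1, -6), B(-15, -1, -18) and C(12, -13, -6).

1/3

AB = (-24, 0, -12) and AC = (3, -12, 0), so a normal is n = AB × AC = (-144, -36, 288).
Then n·(3, -6, -10) - (-2988) = -108.
|n| = √(20736 + 1296 + 82944) = 324, so the distance is |-108|/324 = 1/3.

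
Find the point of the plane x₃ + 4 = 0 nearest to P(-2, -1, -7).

n = (0, 0, 1), |n|² = 1, and n·P − (-4) = -3.
t = -3/1 = -3, so the foot is P − t·n = (-2, -1, -7) − (-3)·(0, 0, 1) = (-2, -1, -4).

(-2, -1, -4)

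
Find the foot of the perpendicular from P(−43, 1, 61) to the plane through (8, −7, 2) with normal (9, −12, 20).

(-52, 13, 41)

The perpendicular from P has direction n = (9, −12, 20): r = (−43, 1, 61) + t(9, −12, 20).
Substitute into the plane: n·(P + tn) = 196 gives 821 + 625t = 196, so t = -1.
Foot = (−43, 1, 61) + (-1)·(9, −12, 20) = (−52, 13, 41).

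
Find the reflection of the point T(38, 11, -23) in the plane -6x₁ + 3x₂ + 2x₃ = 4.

With n = (-6, 3, 2), the signed offset is (n·T − 4)/|n|² = -245/49 = -5.
T' = T − 2t·n = (38, 11, -23) − (-10)·(-6, 3, 2) = (-22, 41, -3).

(-22, 41, -3)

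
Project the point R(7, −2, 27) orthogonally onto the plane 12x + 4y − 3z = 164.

(19, 2, 24)

n = (12, 4, −3), |n|² = 169, and n·R − 164 = -169.
t = -169/169 = -1, so the foot is R − t·n = (7, −2, 27) − (-1)·(12, 4, −3) = (19, 2, 24).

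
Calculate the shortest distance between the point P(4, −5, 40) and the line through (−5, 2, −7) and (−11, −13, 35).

√314

A direction vector is d = (−6, −15, 42).
AP = (9, −7, 47); AP·d = 2025, |AP|² = 2339, |d|² = 2025.
distance² = |AP|² − (AP·d)²/|d|² = 2339 − 4100625/2025 = 314, so the distance is √314.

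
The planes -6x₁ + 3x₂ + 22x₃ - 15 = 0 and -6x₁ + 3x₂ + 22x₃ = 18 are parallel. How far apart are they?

3/23

With common normal n = (-6, 3, 22) (|n| = 23), the distance is |15 − 18|/|n| = 3/23.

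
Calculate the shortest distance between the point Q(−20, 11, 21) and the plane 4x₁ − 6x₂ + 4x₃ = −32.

n = (4, −6, 4); n·P − (-32) = -30; |n| = 2√17; distance = 30/(2√17) = 15√17/17.

15√17/17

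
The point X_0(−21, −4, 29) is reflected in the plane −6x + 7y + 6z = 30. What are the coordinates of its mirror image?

(3, -32, 5)

With n = (−6, 7, 6), the signed offset is (n·X_0 − 30)/|n|² = 242/121 = 2.
X_0' = X_0 − 2t·n = (−21, −4, 29) − 4·(−6, 7, 6) = (3, −32, 5).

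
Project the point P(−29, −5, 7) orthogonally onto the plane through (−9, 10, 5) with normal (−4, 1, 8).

The perpendicular from P has direction n = (−4, 1, 8): r = (−29, −5, 7) + t(−4, 1, 8).
Substitute into the plane: n·(P + tn) = 86 gives 167 + 81t = 86, so t = -1.
Foot = (−29, −5, 7) + (-1)·(−4, 1, 8) = (−25, −6, −1).

(-25, -6, -1)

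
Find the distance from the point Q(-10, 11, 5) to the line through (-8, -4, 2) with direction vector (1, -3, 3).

9√2

Direction vector d = (1, -3, 3).
AP = (-2, 15, 3), and AP × d = (54, 9, -9).
|AP × d|² = 3078 and |d|² = 19, so the distance is √(3078/19) = √162 = 9√2.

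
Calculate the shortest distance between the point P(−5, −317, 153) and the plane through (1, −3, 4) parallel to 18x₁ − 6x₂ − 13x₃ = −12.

7

Parallel planes share the normal n = (18, −6, −13); since (1, −3, 4) lies on the plane, its equation is 18x₁ − 6x₂ − 13x₃ = -16.
Then n·(−5, −317, 153) − (−16) = −161.
|n| = √(324 + 36 + 169) = 23, so the distance is |-161|/23 = 7.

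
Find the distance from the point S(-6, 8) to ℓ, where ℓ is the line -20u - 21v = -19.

d = |(-20)·(-6) + (-21)·8 − (-19)| / √(400 + 441) = |-29|/29 = 1.

1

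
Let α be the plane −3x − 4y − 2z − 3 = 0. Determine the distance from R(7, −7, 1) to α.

2√29/29

Normal vector n = (−3, −4, −2), and n·(7, −7, 1) − 3 = 2.
|n| = √(9 + 16 + 4) = √29, so the distance is |2|/√29 = 2√29/29.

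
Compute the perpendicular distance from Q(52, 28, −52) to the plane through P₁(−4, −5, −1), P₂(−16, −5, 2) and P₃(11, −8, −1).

17√42/42

P₁P₂ = (−12, 0, 3) and P₁P₃ = (15, −3, 0), so a normal is n = P₁P₂ × P₁P₃ = (9, 45, 36).
Then n·(52, 28, −52) − (−297) = 153.
|n| = √(81 + 2025 + 1296) = 9√42, so the distance is |153|/(9√42) = 17√42/42.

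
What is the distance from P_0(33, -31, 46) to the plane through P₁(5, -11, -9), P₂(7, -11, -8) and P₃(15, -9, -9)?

P₁P₂ = (2, 0, 1) and P₁P₃ = (10, 2, 0), so a normal is n = P₁P₂ × P₁P₃ = (-2, 10, 4).
Then n·(33, -31, 46) - (-156) = -36.
|n| = √(4 + 100 + 16) = 2√30, so the distance is |-36|/(2√30) = 18/√30.

18/√30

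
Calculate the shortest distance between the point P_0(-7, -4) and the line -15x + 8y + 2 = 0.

d = |(-15)·(-7) + 8·(-4) − (-2)| / √(225 + 64) = |75|/17 = 75/17.

75/17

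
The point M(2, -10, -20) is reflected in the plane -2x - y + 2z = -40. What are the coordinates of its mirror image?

(14/3, -26/3, -68/3)

n = (-2, -1, 2), |n|² = 9, n·M − (-40) = 6, so t = 6/9 = 2/3.
Foot F = M − (2/3)·n = (10/3, -28/3, -64/3); the reflection is 2F − M = (14/3, -26/3, -68/3).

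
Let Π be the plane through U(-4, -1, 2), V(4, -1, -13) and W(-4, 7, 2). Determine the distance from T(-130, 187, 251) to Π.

6

UV = (8, 0, -15) and UW = (0, 8, 0), so a normal is n = UV × UW = (120, 0, 64).
Then n·(-130, 187, 251) - (-352) = 816.
|n| = √(14400 + 0 + 4096) = 136, so the distance is |816|/136 = 6.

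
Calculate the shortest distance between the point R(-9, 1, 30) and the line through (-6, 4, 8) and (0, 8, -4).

A direction vector is d = (6, 4, -12).
AP = (-3, -3, 22); AP·d = -294, |AP|² = 502, |d|² = 196.
distance² = |AP|² − (AP·d)²/|d|² = 502 − 86436/196 = 61, so the distance is √61.

√61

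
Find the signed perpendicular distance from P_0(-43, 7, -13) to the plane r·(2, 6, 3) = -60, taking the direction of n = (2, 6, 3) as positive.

n·P_0 − (-60) = -23.
|n| = 7, so the signed distance is -23/7.

-23/7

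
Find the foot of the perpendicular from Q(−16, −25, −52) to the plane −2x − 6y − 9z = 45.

(-6, 5, -7)

n = (−2, −6, −9), |n|² = 121, and n·Q − 45 = 605.
t = 605/121 = 5, so the foot is Q − t·n = (−16, −25, −52) − 5·(−2, −6, −9) = (−6, 5, −7).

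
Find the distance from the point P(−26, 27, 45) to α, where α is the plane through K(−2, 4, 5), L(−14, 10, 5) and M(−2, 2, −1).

2

KL = (−12, 6, 0) and KM = (0, −2, −6), so a normal is n = KL × KM = (−36, −72, 24).
Then n·(−26, 27, 45) − (−96) = 168.
|n| = √(1296 + 5184 + 576) = 84, so the distance is |168|/84 = 2.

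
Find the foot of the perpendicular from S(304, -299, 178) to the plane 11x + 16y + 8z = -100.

The perpendicular from S has direction n = (11, 16, 8): r = (304, -299, 178) + t(11, 16, 8).
Substitute into the plane: n·(S + tn) = -100 gives -16 + 441t = -100, so t = -4/21.
Foot = (304, -299, 178) + (-4/21)·(11, 16, 8) = (6340/21, -6343/21, 3706/21).

(6340/21, -6343/21, 3706/21)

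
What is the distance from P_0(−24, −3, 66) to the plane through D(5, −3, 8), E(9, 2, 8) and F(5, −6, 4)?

29√2/10

DE = (4, 5, 0) and DF = (0, −3, −4), so a normal is n = DE × DF = (−20, 16, −12).
Then n·(−24, −3, 66) − (−244) = −116.
|n| = √(400 + 256 + 144) = 20√2, so the distance is |-116|/(20√2) = 29/(5√2).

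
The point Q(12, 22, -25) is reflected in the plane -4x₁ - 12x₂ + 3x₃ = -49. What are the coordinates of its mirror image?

n = (-4, -12, 3), |n|² = 169, n·Q − (-49) = -338, so t = -338/169 = -2.
Foot F = Q − (-2)·n = (4, -2, -19); the reflection is 2F − Q = (-4, -26, -13).

(-4, -26, -13)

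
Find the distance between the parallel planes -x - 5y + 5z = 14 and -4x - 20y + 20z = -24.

20/√51

Divide the second equation by 4 to match normals: -x - 5y + 5z = -6.
With common normal n = (-1, -5, 5) (|n| = √51), the distance is |14 − (-6)|/|n| = 20/√51 = 20√51/51.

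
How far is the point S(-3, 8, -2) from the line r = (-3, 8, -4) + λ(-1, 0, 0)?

2

Direction vector d = (-1, 0, 0).
AP = (0, 0, 2); AP·d = 0, |AP|² = 4, |d|² = 1.
distance² = |AP|² − (AP·d)²/|d|² = 4 − 0/1 = 4, so the distance is 2.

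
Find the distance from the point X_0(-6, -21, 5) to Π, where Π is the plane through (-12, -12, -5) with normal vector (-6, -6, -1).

The plane has equation n·(r − (-12, -12, -5)) = 0, i.e. n·r = 149.
Then n·(-6, -21, 5) - 149 = 8.
|n| = √(36 + 36 + 1) = √73, so the distance is |8|/√73 = 8/√73.

8√73/73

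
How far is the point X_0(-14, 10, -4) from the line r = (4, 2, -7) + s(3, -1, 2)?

√173

Direction vector d = (3, -1, 2).
AP = (-18, 8, 3); AP·d = -56, |AP|² = 397, |d|² = 14.
distance² = |AP|² − (AP·d)²/|d|² = 397 − 3136/14 = 173, so the distance is √173.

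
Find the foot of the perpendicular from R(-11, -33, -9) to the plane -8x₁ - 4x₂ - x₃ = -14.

n = (-8, -4, -1), |n|² = 81, and n·R − (-14) = 243.
t = 243/81 = 3, so the foot is R − t·n = (-11, -33, -9) − 3·(-8, -4, -1) = (13, -21, -6).

(13, -21, -6)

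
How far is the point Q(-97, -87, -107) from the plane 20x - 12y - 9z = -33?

4

Normal vector n = (20, -12, -9), and n·(-97, -87, -107) - (-33) = 100.
|n| = √(400 + 144 + 81) = 25, so the distance is |100|/25 = 4.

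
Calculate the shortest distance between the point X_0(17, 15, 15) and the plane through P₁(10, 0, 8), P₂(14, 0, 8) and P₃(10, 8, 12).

P₁P₂ = (4, 0, 0) and P₁P₃ = (0, 8, 4), so a normal is n = P₁P₂ × P₁P₃ = (0, −16, 32).
d = |(-16)·15 + 32·15 − 256| / √(0 + 256 + 1024) = |-16| / (16√5) = √5/5.

√5/5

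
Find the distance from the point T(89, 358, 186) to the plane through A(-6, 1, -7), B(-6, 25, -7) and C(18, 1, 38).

7

AB = (0, 24, 0) and AC = (24, 0, 45), so a normal is n = AB × AC = (1080, 0, -576).
n = (1080, 0, -576); n·P − (-2448) = -8568; |n| = 1224; distance = 8568/1224 = 7.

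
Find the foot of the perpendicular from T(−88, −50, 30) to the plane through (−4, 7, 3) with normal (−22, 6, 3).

n = (−22, 6, 3), |n|² = 529, and n·T − 139 = 1587.
t = 1587/529 = 3, so the foot is T − t·n = (−88, −50, 30) − 3·(−22, 6, 3) = (−22, −68, 21).

(-22, -68, 21)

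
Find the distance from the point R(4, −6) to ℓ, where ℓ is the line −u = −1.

3

The normal to the line is n = (−1, 0) with |n| = 1.
|n·R − (-1)| = |-4 − (-1)| = 3, so the distance is 3/1 = 3.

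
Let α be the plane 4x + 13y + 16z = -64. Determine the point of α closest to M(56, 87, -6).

The perpendicular from M has direction n = (4, 13, 16): r = (56, 87, -6) + λ(4, 13, 16).
Substitute into the plane: n·(M + λn) = -64 gives 1259 + 441λ = -64, so λ = -3.
Foot = (56, 87, -6) + (-3)·(4, 13, 16) = (44, 48, -54).

(44, 48, -54)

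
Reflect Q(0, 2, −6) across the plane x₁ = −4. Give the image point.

(-8, 2, -6)

n = (1, 0, 0), |n|² = 1, n·Q − (-4) = 4, so t = 4/1 = 4.
Foot F = Q − 4·n = (−4, 2, −6); the reflection is 2F − Q = (−8, 2, −6).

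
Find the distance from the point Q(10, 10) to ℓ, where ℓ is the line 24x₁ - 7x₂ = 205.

d = |24·10 + (-7)·10 − 205| / √(576 + 49) = |-35|/25 = 7/5.

7/5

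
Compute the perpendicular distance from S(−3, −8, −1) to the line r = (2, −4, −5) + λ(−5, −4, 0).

Direction vector d = (−5, −4, 0).
AP = (−5, −4, 4); AP·d = 41, |AP|² = 57, |d|² = 41.
distance² = |AP|² − (AP·d)²/|d|² = 57 − 1681/41 = 16, so the distance is 4.

4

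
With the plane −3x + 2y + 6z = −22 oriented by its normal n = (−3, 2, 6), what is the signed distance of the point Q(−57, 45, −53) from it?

n·Q − (-22) = -35.
|n| = 7, so the signed distance is -35/7 = -5.

-5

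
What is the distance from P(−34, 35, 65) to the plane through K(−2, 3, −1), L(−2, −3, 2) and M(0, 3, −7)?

28/√41

KL = (0, −6, 3) and KM = (2, 0, −6), so a normal is n = KL × KM = (36, 6, 12).
Then n·(−34, 35, 65) − (−66) = −168.
|n| = √(1296 + 36 + 144) = 6√41, so the distance is |-168|/(6√41) = 28√41/41.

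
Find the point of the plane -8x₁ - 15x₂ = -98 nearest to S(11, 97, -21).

n = (-8, -15, 0), |n|² = 289, and n·S − (-98) = -1445.
t = -1445/289 = -5, so the foot is S − t·n = (11, 97, -21) − (-5)·(-8, -15, 0) = (-29, 22, -21).

(-29, 22, -21)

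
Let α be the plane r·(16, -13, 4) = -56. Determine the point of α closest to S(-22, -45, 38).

The perpendicular from S has direction n = (16, -13, 4): r = (-22, -45, 38) + μ(16, -13, 4).
Substitute into the plane: n·(S + μn) = -56 gives 385 + 441μ = -56, so μ = -1.
Foot = (-22, -45, 38) + (-1)·(16, -13, 4) = (-38, -32, 34).

(-38, -32, 34)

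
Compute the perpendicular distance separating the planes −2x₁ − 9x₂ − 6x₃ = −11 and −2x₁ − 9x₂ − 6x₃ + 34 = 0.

23/11

With common normal n = (−2, −9, −6) (|n| = 11), the distance is |(-11) − (-34)|/|n| = 23/11.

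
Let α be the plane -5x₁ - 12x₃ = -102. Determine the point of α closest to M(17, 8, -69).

(42, 8, -9)

The perpendicular from M has direction n = (-5, 0, -12): r = (17, 8, -69) + μ(-5, 0, -12).
Substitute into the plane: n·(M + μn) = -102 gives 743 + 169μ = -102, so μ = -5.
Foot = (17, 8, -69) + (-5)·(-5, 0, -12) = (42, 8, -9).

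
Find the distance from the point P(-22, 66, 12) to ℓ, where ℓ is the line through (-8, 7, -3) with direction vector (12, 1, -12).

Direction vector d = (12, 1, -12).
AP = (-14, 59, 15), and AP × d = (-723, 12, -722).
|AP × d|² = 1044157 and |d|² = 289, so the distance is √(1044157/289) = √3613.

√3613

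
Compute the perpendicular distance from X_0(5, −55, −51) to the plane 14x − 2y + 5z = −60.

1

n = (14, −2, 5); n·P − (-60) = -15; |n| = 15; distance = 15/15 = 1.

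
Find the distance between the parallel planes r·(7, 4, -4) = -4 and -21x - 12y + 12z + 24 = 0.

4/3

Divide the second equation by -3 to match normals: 7x + 4y - 4z = 8.
With common normal n = (7, 4, -4) (|n| = 9), the distance is |(-4) − 8|/|n| = 12/9 = 4/3.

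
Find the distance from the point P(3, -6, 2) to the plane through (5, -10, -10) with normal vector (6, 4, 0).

2√13/13

The plane has equation n·(r − (5, -10, -10)) = 0, i.e. n·r = -10.
Then n·(3, -6, 2) - (-10) = 4.
|n| = √(36 + 16 + 0) = 2√13, so the distance is |4|/(2√13) = 2/√13.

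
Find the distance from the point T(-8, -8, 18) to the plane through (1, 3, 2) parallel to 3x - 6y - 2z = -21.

1

Parallel planes share the normal n = (3, -6, -2); since (1, 3, 2) lies on the plane, its equation is 3x - 6y - 2z = -19.
Then n·(-8, -8, 18) - (-19) = 7.
|n| = √(9 + 36 + 4) = 7, so the distance is |7|/7 = 1.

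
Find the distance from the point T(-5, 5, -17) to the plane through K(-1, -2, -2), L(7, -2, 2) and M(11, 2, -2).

KL = (8, 0, 4) and KM = (12, 4, 0), so a normal is n = KL × KM = (-16, 48, 32).
n = (-16, 48, 32); n·P − (-144) = -80; |n| = 16√14; distance = 80/(16√14) = 5√14/14.

5√14/14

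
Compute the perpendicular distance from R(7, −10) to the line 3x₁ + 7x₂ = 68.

d = |3·7 + 7·(-10) − 68| / √(9 + 49) = |-117|/√58 = 117√58/58.

117/√58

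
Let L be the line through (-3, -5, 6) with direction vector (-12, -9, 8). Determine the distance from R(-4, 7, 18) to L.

17

Direction vector d = (-12, -9, 8).
AP = (-1, 12, 12); AP·d = 0, |AP|² = 289, |d|² = 289.
distance² = |AP|² − (AP·d)²/|d|² = 289 − 0/289 = 289, so the distance is 17.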